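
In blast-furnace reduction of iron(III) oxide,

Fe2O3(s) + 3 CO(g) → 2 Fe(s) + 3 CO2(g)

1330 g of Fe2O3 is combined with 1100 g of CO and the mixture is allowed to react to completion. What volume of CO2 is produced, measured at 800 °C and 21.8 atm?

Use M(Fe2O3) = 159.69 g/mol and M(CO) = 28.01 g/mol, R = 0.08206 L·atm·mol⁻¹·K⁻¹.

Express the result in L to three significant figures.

101 L

n(Fe2O3) = 1330 / 159.69 = 8.329 mol
n(CO) = 1100 / 28.01 = 39.27 mol
For 8.329 mol Fe2O3, stoichiometry requires (3/1) × 8.329 = 24.99 mol CO; 39.27 mol is available, so Fe2O3 is limiting.
n(CO2) = (3/1) × 8.329 = 24.99 mol
V(CO2) = nRT/P = 24.99 × 0.08206 × 1073.15 / 21.8 = 100.9 L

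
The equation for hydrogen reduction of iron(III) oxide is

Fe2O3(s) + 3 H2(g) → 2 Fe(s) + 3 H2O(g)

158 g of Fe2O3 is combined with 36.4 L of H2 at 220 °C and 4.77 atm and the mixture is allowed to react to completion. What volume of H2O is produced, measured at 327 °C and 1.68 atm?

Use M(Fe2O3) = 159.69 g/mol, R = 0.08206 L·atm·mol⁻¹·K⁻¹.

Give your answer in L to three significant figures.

87.0 L

n(Fe2O3) = 158 / 159.69 = 0.9894 mol
n(H2) = PV/RT = (4.77 × 36.4) / (0.08206 × 493.15) = 4.291 mol
For 0.9894 mol Fe2O3, stoichiometry requires (3/1) × 0.9894 = 2.968 mol H2; 4.291 mol is available, so Fe2O3 is limiting.
n(H2O) = (3/1) × 0.9894 = 2.968 mol
V(H2O) = nRT/P = 2.968 × 0.08206 × 600.15 / 1.68 = 87.01 L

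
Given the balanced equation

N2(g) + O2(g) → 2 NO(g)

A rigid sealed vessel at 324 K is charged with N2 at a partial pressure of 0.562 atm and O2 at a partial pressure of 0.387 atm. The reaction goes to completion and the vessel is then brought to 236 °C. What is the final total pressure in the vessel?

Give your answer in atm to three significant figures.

1.49 atm

With V and T fixed, P_i ∝ n_i, so the mole ratios apply directly to partial pressures at 324 K.
P(O2) required for 0.562 atm of N2 = (1/1) × 0.562 = 0.5620 atm; available 0.387 atm, so O2 is limiting.
P(N2) remaining = 0.562 − (1/1) × 0.387 = 0.1750 atm
P(gaseous products) = (2)/1 × 0.387 = 0.7740 atm
P_total at 324 K = 0.1750 + 0.7740 = 0.9490 atm
Scaling to 236 °C: P = 0.9490 × 509.15/324 = 1.491 atm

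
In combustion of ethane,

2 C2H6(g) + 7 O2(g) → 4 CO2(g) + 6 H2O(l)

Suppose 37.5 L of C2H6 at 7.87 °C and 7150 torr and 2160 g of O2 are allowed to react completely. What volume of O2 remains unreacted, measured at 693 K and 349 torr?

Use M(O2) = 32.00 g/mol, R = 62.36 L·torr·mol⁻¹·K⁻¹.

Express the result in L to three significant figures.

1730 L

n(C2H6) = PV/RT = (7150 × 37.5) / (62.36 × 281.02) = 15.30 mol
n(O2) = 2160 / 32.00 = 67.50 mol
For 15.30 mol C2H6, stoichiometry requires (7/2) × 15.30 = 53.55 mol O2; 67.50 mol is available, so C2H6 is limiting.
n(O2) consumed = (7/2) × 15.30 = 53.55 mol; remaining = 67.50 − 53.55 = 13.95 mol
V(O2) = nRT/P = 13.95 × 62.36 × 693 / 349 = 1727 L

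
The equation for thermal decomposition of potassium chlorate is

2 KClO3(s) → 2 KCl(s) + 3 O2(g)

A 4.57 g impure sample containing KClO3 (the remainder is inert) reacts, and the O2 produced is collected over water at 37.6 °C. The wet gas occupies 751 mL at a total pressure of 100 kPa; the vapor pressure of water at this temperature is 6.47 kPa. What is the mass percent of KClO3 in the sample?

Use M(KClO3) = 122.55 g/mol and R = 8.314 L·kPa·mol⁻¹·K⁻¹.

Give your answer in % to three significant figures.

48.6 %

P(O2) = 100 − 6.47 = 93.53 kPa
n(O2) = PV/RT = (93.53 × 0.7510) / (8.314 × 310.75) = 0.02719 mol
n(KClO3) = (2/3) × 0.02719 = 0.01813 mol
m(KClO3) = 0.01813 × 122.55 = 2.222 g
%KClO3 = 2.222 / 4.57 × 100 = 48.62%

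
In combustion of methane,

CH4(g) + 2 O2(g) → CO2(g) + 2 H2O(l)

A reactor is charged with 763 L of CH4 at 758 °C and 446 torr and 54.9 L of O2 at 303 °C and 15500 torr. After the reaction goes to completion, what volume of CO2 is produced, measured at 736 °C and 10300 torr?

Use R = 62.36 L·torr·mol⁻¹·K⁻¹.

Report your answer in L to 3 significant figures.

32.3 L

n(CH4) = PV/RT = (446 × 763) / (62.36 × 1031.15) = 5.292 mol
n(O2) = PV/RT = (15500 × 54.9) / (62.36 × 576.15) = 23.68 mol
For 5.292 mol CH4, stoichiometry requires (2/1) × 5.292 = 10.58 mol O2; 23.68 mol is available, so CH4 is limiting.
n(CO2) = (1/1) × 5.292 = 5.292 mol
V(CO2) = nRT/P = 5.292 × 62.36 × 1009.15 / 10300 = 32.33 L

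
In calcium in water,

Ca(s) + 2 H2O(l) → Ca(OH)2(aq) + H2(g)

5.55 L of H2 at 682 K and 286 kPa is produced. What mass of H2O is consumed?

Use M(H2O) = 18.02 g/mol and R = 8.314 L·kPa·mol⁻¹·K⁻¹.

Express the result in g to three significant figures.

10.1 g

n(H2) = PV/RT = (286 × 5.55) / (8.314 × 682) = 0.2799 mol
n(H2O) = (2/1) × 0.2799 = 0.5598 mol
m(H2O) = 0.5598 × 18.02 = 10.09 g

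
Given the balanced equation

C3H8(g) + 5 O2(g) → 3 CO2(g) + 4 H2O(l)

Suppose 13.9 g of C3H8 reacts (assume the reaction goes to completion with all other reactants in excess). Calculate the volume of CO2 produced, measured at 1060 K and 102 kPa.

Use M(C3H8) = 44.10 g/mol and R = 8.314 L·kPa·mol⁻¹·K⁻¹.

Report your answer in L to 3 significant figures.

81.7 L

n(C3H8) = 13.90 / 44.10 = 0.3152 mol
n(CO2) = (3/1) × 0.3152 = 0.9456 mol
V = nRT/P = 0.9456 × 8.314 × 1060 / 102 = 81.70 L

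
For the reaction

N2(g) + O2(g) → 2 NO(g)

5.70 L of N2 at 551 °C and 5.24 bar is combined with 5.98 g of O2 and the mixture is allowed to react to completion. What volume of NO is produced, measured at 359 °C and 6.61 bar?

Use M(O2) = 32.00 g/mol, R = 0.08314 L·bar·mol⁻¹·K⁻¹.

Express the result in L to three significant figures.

2.97 L

n(N2) = PV/RT = (5.24 × 5.70) / (0.08314 × 824.15) = 0.4359 mol
n(O2) = 5.98 / 32.00 = 0.1869 mol
For 0.4359 mol N2, stoichiometry requires (1/1) × 0.4359 = 0.4359 mol O2; 0.1869 mol is available, so O2 is limiting.
n(NO) = (2/1) × 0.1869 = 0.3738 mol
V(NO) = nRT/P = 0.3738 × 0.08314 × 632.15 / 6.61 = 2.972 L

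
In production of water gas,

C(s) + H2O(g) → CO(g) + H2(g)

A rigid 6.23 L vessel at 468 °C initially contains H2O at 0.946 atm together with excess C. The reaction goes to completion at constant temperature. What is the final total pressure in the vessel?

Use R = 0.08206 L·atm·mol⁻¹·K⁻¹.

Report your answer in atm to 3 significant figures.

Rigid vessel, constant T ⇒ P scales with total gas moles (1 → 2).
P_final = (2/1) × 0.946 = 1.892 atm

1.89 atm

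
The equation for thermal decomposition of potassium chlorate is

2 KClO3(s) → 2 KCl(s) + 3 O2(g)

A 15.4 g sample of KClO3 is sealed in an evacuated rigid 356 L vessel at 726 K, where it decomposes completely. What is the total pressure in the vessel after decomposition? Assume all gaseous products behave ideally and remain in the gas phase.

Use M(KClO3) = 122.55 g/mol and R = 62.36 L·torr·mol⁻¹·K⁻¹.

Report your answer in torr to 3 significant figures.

n(KClO3) = 15.4 / 122.55 = 0.1257 mol
n(gas produced) = (3/2) × 0.1257 = 0.1885 mol
P = nRT/V = 0.1885 × 62.36 × 726 / 356 = 23.97 torr

24.0 torr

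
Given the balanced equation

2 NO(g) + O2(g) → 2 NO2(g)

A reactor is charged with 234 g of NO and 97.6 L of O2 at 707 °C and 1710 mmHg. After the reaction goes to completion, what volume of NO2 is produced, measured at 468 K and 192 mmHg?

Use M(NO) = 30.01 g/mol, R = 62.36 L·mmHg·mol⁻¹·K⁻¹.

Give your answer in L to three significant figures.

830 L

n(NO) = 234 / 30.01 = 7.797 mol
n(O2) = PV/RT = (1710 × 97.6) / (62.36 × 980.15) = 2.731 mol
For 7.797 mol NO, stoichiometry requires (1/2) × 7.797 = 3.898 mol O2; 2.731 mol is available, so O2 is limiting.
n(NO2) = (2/1) × 2.731 = 5.462 mol
V(NO2) = nRT/P = 5.462 × 62.36 × 468 / 192 = 830.2 L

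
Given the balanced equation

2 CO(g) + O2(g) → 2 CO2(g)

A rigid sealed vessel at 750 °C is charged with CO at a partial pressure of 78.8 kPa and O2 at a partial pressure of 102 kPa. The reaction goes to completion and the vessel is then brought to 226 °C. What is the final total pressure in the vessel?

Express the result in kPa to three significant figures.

69.0 kPa

With V and T fixed, P_i ∝ n_i, so the mole ratios apply directly to partial pressures at 750 °C.
P(O2) required for 78.8 kPa of CO = (1/2) × 78.8 = 39.40 kPa; available 102 kPa, so CO is limiting.
P(O2) remaining = 102 − (1/2) × 78.8 = 62.60 kPa
P(gaseous products) = (2)/2 × 78.8 = 78.80 kPa
P_total at 750 °C = 62.60 + 78.80 = 141.4 kPa
Scaling to 226 °C: P = 141.4 × 499.15/1023.15 = 68.98 kPa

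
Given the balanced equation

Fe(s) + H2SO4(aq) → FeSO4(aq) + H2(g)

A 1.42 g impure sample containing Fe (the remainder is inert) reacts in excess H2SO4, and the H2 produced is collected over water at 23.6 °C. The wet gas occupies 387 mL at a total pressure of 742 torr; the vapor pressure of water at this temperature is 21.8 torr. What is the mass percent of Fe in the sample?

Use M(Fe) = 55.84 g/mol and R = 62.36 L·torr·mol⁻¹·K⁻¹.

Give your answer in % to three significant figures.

P(H2) = 742 − 21.8 = 720.2 torr
n(H2) = PV/RT = (720.2 × 0.3870) / (62.36 × 296.75) = 0.01506 mol
n(Fe) = (1/1) × 0.01506 = 0.01506 mol
m(Fe) = 0.01506 × 55.84 = 0.8410 g
%Fe = 0.8410 / 1.42 × 100 = 59.23%

59.2 %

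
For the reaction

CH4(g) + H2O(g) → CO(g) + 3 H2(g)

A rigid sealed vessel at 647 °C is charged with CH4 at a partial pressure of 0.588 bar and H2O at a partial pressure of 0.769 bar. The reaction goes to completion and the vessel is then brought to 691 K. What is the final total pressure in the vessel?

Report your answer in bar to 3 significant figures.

At constant V, partial pressures at 647 °C are proportional to moles, so apply stoichiometry directly to pressures.
P(H2O) required for 0.588 bar of CH4 = (1/1) × 0.588 = 0.5880 bar; available 0.769 bar, so CH4 is limiting.
P(H2O) remaining = 0.769 − (1/1) × 0.588 = 0.1810 bar
P(gaseous products) = (1+3)/1 × 0.588 = 2.352 bar
P_total at 647 °C = 0.1810 + 2.352 = 2.533 bar
Scaling to 691 K: P = 2.533 × 691/920.15 = 1.902 bar

1.90 bar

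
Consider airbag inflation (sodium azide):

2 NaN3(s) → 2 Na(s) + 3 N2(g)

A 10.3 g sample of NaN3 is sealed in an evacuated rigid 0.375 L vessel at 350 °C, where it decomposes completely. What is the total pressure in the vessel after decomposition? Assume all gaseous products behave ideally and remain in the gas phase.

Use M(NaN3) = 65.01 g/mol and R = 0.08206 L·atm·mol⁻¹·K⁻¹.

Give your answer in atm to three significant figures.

32.4 atm

n(NaN3) = 10.3 / 65.01 = 0.1584 mol
n(gas produced) = (3/2) × 0.1584 = 0.2376 mol
P = nRT/V = 0.2376 × 0.08206 × 623.15 / 0.375 = 32.40 atm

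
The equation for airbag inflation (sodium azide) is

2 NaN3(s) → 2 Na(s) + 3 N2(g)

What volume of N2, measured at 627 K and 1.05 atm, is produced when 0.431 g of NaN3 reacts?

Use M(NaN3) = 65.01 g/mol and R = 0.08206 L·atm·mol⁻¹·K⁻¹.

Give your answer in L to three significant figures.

0.487 L

n(NaN3) = 0.4310 / 65.01 = 0.006630 mol
n(N2) = (3/2) × 0.006630 = 0.009945 mol
V = nRT/P = 0.009945 × 0.08206 × 627 / 1.05 = 0.4873 L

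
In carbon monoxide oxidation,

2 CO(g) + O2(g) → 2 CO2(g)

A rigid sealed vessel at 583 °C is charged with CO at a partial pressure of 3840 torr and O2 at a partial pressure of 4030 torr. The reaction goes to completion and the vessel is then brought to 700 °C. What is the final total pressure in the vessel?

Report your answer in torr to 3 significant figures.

6760 torr

With V and T fixed, P_i ∝ n_i, so the mole ratios apply directly to partial pressures at 583 °C.
P(O2) required for 3840 torr of CO = (1/2) × 3840 = 1920 torr; available 4030 torr, so CO is limiting.
P(O2) remaining = 4030 − (1/2) × 3840 = 2110 torr
P(gaseous products) = (2)/2 × 3840 = 3840 torr
P_total at 583 °C = 2110 + 3840 = 5950 torr
Scaling to 700 °C: P = 5950 × 973.15/856.15 = 6763 torr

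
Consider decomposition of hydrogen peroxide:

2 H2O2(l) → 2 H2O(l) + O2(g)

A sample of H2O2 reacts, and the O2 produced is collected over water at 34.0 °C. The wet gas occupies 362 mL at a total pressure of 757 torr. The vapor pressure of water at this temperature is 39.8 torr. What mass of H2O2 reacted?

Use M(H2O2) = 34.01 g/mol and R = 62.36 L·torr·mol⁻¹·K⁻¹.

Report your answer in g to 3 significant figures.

P(O2) = 757 − 39.8 = 717.2 torr
n(O2) = PV/RT = (717.2 × 0.3620) / (62.36 × 307.15) = 0.01355 mol
n(H2O2) = (2/1) × 0.01355 = 0.02710 mol
m(H2O2) = 0.02710 × 34.01 = 0.9217 g

0.922 g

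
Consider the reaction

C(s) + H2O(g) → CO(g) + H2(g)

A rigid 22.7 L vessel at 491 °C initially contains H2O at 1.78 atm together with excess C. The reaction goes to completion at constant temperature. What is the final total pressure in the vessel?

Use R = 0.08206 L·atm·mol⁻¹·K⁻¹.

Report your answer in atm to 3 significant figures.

Since T and V are fixed, P_final/P_initial = n_final/n_initial = 2/1.
P_final = (2/1) × 1.78 = 3.560 atm

3.56 atm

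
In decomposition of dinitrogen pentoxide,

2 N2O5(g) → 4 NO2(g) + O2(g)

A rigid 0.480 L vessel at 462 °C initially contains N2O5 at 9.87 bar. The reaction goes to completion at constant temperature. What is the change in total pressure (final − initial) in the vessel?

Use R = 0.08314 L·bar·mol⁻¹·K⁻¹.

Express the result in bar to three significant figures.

14.8 bar

Since T and V are fixed, P_final/P_initial = n_final/n_initial = 5/2.
P_final = (5/2) × 9.87 = 24.67 bar; ΔP = 24.67 − 9.87 = 14.80 bar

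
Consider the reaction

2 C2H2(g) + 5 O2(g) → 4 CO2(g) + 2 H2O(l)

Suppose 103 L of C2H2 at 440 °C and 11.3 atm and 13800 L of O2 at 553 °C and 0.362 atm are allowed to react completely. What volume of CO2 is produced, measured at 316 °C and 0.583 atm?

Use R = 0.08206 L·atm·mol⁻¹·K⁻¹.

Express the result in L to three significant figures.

3300 L

n(C2H2) = PV/RT = (11.3 × 103) / (0.08206 × 713.15) = 19.89 mol
n(O2) = PV/RT = (0.362 × 13800) / (0.08206 × 826.15) = 73.69 mol
For 19.89 mol C2H2, stoichiometry requires (5/2) × 19.89 = 49.73 mol O2; 73.69 mol is available, so C2H2 is limiting.
n(CO2) = (4/2) × 19.89 = 39.78 mol
V(CO2) = nRT/P = 39.78 × 0.08206 × 589.15 / 0.583 = 3299 L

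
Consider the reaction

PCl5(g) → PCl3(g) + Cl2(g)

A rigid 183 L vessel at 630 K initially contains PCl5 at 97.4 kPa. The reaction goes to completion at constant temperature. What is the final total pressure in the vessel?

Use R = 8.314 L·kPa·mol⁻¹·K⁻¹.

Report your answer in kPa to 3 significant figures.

195 kPa

At constant T and V, P ∝ n(gas): 1 mol gas → 2 mol gas.
P_final = (2/1) × 97.4 = 194.8 kPa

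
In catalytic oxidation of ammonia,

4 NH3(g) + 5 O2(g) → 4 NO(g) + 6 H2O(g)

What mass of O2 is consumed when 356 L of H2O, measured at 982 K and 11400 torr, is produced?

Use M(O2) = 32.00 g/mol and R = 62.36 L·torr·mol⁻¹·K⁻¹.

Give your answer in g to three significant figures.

1770 g

n(H2O) = PV/RT = (11400 × 356) / (62.36 × 982) = 66.27 mol
n(O2) = (5/6) × 66.27 = 55.23 mol
m(O2) = 55.23 × 32.00 = 1767 g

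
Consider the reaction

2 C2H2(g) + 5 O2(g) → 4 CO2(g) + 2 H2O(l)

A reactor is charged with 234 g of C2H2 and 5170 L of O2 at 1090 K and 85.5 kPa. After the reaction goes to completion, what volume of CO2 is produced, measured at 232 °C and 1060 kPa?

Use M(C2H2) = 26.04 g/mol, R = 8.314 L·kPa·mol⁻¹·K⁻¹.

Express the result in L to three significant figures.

71.2 L

n(C2H2) = 234 / 26.04 = 8.986 mol
n(O2) = PV/RT = (85.5 × 5170) / (8.314 × 1090) = 48.78 mol
For 8.986 mol C2H2, stoichiometry requires (5/2) × 8.986 = 22.47 mol O2; 48.78 mol is available, so C2H2 is limiting.
n(CO2) = (4/2) × 8.986 = 17.97 mol
V(CO2) = nRT/P = 17.97 × 8.314 × 505.15 / 1060 = 71.20 L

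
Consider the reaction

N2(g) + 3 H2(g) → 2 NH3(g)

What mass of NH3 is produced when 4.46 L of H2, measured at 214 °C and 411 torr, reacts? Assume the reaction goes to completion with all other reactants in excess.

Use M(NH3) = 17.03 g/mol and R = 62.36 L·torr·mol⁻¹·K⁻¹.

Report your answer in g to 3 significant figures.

n(H2) = PV/RT = (411 × 4.46) / (62.36 × 487.15) = 0.06034 mol
n(NH3) = (2/3) × 0.06034 = 0.04023 mol
m(NH3) = 0.04023 × 17.03 = 0.6851 g

0.685 g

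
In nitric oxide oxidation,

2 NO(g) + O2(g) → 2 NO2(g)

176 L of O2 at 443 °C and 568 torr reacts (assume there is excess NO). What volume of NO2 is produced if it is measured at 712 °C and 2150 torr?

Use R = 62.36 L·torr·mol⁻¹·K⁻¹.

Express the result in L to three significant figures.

128 L

n(O2) = PV/RT = (568 × 176) / (62.36 × 716.15) = 2.238 mol
n(NO2) = (2/1) × 2.238 = 4.476 mol
V = nRT/P = 4.476 × 62.36 × 985.15 / 2150 = 127.9 L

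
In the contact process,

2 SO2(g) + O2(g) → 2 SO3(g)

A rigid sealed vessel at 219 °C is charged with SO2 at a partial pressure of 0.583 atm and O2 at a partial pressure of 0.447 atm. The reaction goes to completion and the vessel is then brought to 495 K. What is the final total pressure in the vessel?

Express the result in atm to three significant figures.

0.743 atm

With V and T fixed, P_i ∝ n_i, so the mole ratios apply directly to partial pressures at 219 °C.
P(O2) required for 0.583 atm of SO2 = (1/2) × 0.583 = 0.2915 atm; available 0.447 atm, so SO2 is limiting.
P(O2) remaining = 0.447 − (1/2) × 0.583 = 0.1555 atm
P(gaseous products) = (2)/2 × 0.583 = 0.5830 atm
P_total at 219 °C = 0.1555 + 0.5830 = 0.7385 atm
Scaling to 495 K: P = 0.7385 × 495/492.15 = 0.7428 atm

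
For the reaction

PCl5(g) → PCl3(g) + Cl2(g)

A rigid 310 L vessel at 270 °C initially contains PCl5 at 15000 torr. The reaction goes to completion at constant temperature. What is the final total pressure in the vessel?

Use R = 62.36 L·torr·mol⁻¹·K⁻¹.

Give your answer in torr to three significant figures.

30000 torr

Rigid vessel, constant T ⇒ P scales with total gas moles (1 → 2).
P_final = (2/1) × 15000 = 30000 torr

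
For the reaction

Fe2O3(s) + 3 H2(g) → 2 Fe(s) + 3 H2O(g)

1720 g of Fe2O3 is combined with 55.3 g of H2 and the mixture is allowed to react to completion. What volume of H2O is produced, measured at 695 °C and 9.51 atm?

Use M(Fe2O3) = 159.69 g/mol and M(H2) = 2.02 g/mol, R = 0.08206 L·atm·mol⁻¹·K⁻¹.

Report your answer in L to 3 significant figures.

n(Fe2O3) = 1720 / 159.69 = 10.77 mol
n(H2) = 55.3 / 2.02 = 27.38 mol
For 10.77 mol Fe2O3, stoichiometry requires (3/1) × 10.77 = 32.31 mol H2; 27.38 mol is available, so H2 is limiting.
n(H2O) = (3/3) × 27.38 = 27.38 mol
V(H2O) = nRT/P = 27.38 × 0.08206 × 968.15 / 9.51 = 228.7 L

229 L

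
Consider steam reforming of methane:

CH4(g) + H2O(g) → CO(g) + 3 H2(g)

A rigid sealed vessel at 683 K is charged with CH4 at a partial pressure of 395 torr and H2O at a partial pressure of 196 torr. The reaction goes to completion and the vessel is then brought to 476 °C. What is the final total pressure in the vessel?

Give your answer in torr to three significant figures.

1080 torr

With V and T fixed, P_i ∝ n_i, so the mole ratios apply directly to partial pressures at 683 K.
P(H2O) required for 395 torr of CH4 = (1/1) × 395 = 395.0 torr; available 196 torr, so H2O is limiting.
P(CH4) remaining = 395 − (1/1) × 196 = 199.0 torr
P(gaseous products) = (1+3)/1 × 196 = 784.0 torr
P_total at 683 K = 199.0 + 784.0 = 983.0 torr
Scaling to 476 °C: P = 983.0 × 749.15/683 = 1078 torr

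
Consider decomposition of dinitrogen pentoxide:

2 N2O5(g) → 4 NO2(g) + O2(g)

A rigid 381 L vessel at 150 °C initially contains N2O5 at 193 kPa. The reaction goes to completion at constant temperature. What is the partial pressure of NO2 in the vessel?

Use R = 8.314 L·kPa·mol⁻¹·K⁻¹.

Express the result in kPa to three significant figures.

n(N2O5)₀ = PV/RT = (193 × 381) / (8.314 × 423.15) = 20.90 mol
n(NO2) = (4/2) × 20.90 = 41.80 mol
P(NO2) = nRT/V = 41.80 × 8.314 × 423.15 / 381 = 386.0 kPa

386 kPa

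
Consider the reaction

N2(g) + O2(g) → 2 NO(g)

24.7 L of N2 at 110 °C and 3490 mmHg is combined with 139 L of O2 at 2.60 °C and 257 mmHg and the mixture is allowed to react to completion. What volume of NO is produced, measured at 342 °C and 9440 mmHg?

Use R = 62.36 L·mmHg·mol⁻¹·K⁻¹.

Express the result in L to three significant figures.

16.9 L

n(N2) = PV/RT = (3490 × 24.7) / (62.36 × 383.15) = 3.608 mol
n(O2) = PV/RT = (257 × 139) / (62.36 × 275.75) = 2.077 mol
For 3.608 mol N2, stoichiometry requires (1/1) × 3.608 = 3.608 mol O2; 2.077 mol is available, so O2 is limiting.
n(NO) = (2/1) × 2.077 = 4.154 mol
V(NO) = nRT/P = 4.154 × 62.36 × 615.15 / 9440 = 16.88 L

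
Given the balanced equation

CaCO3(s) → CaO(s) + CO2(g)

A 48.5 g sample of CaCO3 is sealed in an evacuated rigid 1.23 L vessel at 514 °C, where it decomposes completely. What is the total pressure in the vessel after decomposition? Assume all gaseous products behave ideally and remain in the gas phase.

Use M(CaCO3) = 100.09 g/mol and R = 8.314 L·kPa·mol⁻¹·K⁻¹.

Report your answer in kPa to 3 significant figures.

n(CaCO3) = 48.5 / 100.09 = 0.4846 mol
n(gas produced) = (1/1) × 0.4846 = 0.4846 mol
P = nRT/V = 0.4846 × 8.314 × 787.15 / 1.23 = 2578 kPa

2580 kPa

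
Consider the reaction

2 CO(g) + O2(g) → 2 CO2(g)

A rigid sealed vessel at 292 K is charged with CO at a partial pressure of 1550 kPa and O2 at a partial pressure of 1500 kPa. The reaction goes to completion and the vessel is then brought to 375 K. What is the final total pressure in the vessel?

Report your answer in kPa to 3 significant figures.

With V and T fixed, P_i ∝ n_i, so the mole ratios apply directly to partial pressures at 292 K.
P(O2) required for 1550 kPa of CO = (1/2) × 1550 = 775.0 kPa; available 1500 kPa, so CO is limiting.
P(O2) remaining = 1500 − (1/2) × 1550 = 725.0 kPa
P(gaseous products) = (2)/2 × 1550 = 1550 kPa
P_total at 292 K = 725.0 + 1550 = 2275 kPa
Scaling to 375 K: P = 2275 × 375/292 = 2922 kPa

2920 kPa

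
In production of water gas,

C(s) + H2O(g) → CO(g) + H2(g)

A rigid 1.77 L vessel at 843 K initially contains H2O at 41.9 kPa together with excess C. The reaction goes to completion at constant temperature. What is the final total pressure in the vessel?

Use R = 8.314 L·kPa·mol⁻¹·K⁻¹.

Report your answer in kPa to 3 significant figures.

83.8 kPa

At constant T and V, P ∝ n(gas): 1 mol gas → 2 mol gas.
P_final = (2/1) × 41.9 = 83.80 kPa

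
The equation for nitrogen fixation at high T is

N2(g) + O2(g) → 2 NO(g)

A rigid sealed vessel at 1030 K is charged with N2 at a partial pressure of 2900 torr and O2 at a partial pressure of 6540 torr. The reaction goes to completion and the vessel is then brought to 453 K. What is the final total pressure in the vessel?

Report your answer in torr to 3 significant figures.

With V and T fixed, P_i ∝ n_i, so the mole ratios apply directly to partial pressures at 1030 K.
P(O2) required for 2900 torr of N2 = (1/1) × 2900 = 2900 torr; available 6540 torr, so N2 is limiting.
P(O2) remaining = 6540 − (1/1) × 2900 = 3640 torr
P(gaseous products) = (2)/1 × 2900 = 5800 torr
P_total at 1030 K = 3640 + 5800 = 9440 torr
Scaling to 453 K: P = 9440 × 453/1030 = 4152 torr

4150 torr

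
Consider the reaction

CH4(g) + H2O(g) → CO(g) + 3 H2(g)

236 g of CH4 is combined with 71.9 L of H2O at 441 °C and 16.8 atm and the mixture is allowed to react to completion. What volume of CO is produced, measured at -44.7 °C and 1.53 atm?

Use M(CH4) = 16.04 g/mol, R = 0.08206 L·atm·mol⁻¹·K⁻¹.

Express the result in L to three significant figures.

n(CH4) = 236 / 16.04 = 14.71 mol
n(H2O) = PV/RT = (16.8 × 71.9) / (0.08206 × 714.15) = 20.61 mol
For 14.71 mol CH4, stoichiometry requires (1/1) × 14.71 = 14.71 mol H2O; 20.61 mol is available, so CH4 is limiting.
n(CO) = (1/1) × 14.71 = 14.71 mol
V(CO) = nRT/P = 14.71 × 0.08206 × 228.45 / 1.53 = 180.2 L

180 L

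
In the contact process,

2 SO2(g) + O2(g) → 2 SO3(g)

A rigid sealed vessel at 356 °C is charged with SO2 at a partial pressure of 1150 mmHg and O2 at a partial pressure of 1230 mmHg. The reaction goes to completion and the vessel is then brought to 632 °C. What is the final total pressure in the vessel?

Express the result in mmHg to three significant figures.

Because the vessel is rigid and T is held at 356 °C, work the stoichiometry in partial pressures (P_i = n_iRT/V).
P(O2) required for 1150 mmHg of SO2 = (1/2) × 1150 = 575.0 mmHg; available 1230 mmHg, so SO2 is limiting.
P(O2) remaining = 1230 − (1/2) × 1150 = 655.0 mmHg
P(gaseous products) = (2)/2 × 1150 = 1150 mmHg
P_total at 356 °C = 655.0 + 1150 = 1805 mmHg
Scaling to 632 °C: P = 1805 × 905.15/629.15 = 2597 mmHg

2600 mmHg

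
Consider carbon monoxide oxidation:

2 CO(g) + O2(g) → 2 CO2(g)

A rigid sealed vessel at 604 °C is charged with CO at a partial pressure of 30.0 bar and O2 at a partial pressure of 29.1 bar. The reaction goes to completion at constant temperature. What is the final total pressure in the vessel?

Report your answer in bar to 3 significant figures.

44.1 bar

At constant V, partial pressures at 604 °C are proportional to moles, so apply stoichiometry directly to pressures.
P(O2) required for 30.0 bar of CO = (1/2) × 30.0 = 15.00 bar; available 29.1 bar, so CO is limiting.
P(O2) remaining = 29.1 − (1/2) × 30.0 = 14.10 bar
P(gaseous products) = (2)/2 × 30.0 = 30.00 bar
P_total at 604 °C = 14.10 + 30.00 = 44.10 bar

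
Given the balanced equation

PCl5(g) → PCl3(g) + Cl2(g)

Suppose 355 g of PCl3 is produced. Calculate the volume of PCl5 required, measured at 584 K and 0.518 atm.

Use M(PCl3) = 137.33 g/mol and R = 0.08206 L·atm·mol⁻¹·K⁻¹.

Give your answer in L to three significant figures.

n(PCl3) = 355.0 / 137.33 = 2.585 mol
n(PCl5) = (1/1) × 2.585 = 2.585 mol
V = nRT/P = 2.585 × 0.08206 × 584 / 0.518 = 239.2 L

239 L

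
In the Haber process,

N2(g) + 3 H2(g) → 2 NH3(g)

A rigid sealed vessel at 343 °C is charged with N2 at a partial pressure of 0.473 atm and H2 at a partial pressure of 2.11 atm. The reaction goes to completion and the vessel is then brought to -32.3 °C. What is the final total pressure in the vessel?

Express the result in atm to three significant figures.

0.640 atm

With V and T fixed, P_i ∝ n_i, so the mole ratios apply directly to partial pressures at 343 °C.
P(H2) required for 0.473 atm of N2 = (3/1) × 0.473 = 1.419 atm; available 2.11 atm, so N2 is limiting.
P(H2) remaining = 2.11 − (3/1) × 0.473 = 0.6910 atm
P(gaseous products) = (2)/1 × 0.473 = 0.9460 atm
P_total at 343 °C = 0.6910 + 0.9460 = 1.637 atm
Scaling to -32.3 °C: P = 1.637 × 240.85/616.15 = 0.6399 atm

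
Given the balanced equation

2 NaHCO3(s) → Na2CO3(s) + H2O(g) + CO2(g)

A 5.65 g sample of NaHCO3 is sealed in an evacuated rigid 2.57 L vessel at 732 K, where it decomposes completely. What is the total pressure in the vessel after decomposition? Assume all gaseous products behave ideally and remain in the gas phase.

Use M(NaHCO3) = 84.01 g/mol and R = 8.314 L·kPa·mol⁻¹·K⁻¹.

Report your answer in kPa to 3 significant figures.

n(NaHCO3) = 5.65 / 84.01 = 0.06725 mol
n(gas produced) = (2/2) × 0.06725 = 0.06725 mol
P = nRT/V = 0.06725 × 8.314 × 732 / 2.57 = 159.3 kPa

159 kPa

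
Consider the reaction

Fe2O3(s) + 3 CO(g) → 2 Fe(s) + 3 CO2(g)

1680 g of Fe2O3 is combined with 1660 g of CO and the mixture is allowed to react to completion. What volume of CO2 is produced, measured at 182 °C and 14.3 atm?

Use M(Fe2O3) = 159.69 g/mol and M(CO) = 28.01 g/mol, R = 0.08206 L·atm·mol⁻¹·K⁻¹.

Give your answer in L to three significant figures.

n(Fe2O3) = 1680 / 159.69 = 10.52 mol
n(CO) = 1660 / 28.01 = 59.26 mol
For 10.52 mol Fe2O3, stoichiometry requires (3/1) × 10.52 = 31.56 mol CO; 59.26 mol is available, so Fe2O3 is limiting.
n(CO2) = (3/1) × 10.52 = 31.56 mol
V(CO2) = nRT/P = 31.56 × 0.08206 × 455.15 / 14.3 = 82.43 L

82.4 L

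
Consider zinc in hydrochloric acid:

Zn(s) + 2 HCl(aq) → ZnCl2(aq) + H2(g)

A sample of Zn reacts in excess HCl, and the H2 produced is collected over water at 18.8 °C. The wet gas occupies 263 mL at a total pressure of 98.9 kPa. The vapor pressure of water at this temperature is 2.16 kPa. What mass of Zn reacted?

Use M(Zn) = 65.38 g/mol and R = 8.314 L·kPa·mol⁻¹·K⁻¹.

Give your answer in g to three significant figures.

P(H2) = 98.9 − 2.16 = 96.74 kPa
n(H2) = PV/RT = (96.74 × 0.2630) / (8.314 × 291.95) = 0.01048 mol
n(Zn) = (1/1) × 0.01048 = 0.01048 mol
m(Zn) = 0.01048 × 65.38 = 0.6852 g

0.685 g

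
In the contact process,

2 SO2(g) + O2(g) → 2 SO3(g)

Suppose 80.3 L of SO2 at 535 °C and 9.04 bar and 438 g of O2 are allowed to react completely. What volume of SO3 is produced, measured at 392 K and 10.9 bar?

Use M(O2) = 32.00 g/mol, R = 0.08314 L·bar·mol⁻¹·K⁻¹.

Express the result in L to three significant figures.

n(SO2) = PV/RT = (9.04 × 80.3) / (0.08314 × 808.15) = 10.80 mol
n(O2) = 438 / 32.00 = 13.69 mol
For 10.80 mol SO2, stoichiometry requires (1/2) × 10.80 = 5.400 mol O2; 13.69 mol is available, so SO2 is limiting.
n(SO3) = (2/2) × 10.80 = 10.80 mol
V(SO3) = nRT/P = 10.80 × 0.08314 × 392 / 10.9 = 32.29 L

32.3 L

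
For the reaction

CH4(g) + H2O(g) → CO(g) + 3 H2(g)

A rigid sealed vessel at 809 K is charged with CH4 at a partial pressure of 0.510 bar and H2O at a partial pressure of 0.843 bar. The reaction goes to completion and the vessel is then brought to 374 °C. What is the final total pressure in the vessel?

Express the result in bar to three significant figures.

At constant V, partial pressures at 809 K are proportional to moles, so apply stoichiometry directly to pressures.
P(H2O) required for 0.510 bar of CH4 = (1/1) × 0.510 = 0.5100 bar; available 0.843 bar, so CH4 is limiting.
P(H2O) remaining = 0.843 − (1/1) × 0.510 = 0.3330 bar
P(gaseous products) = (1+3)/1 × 0.510 = 2.040 bar
P_total at 809 K = 0.3330 + 2.040 = 2.373 bar
Scaling to 374 °C: P = 2.373 × 647.15/809 = 1.898 bar

1.90 bar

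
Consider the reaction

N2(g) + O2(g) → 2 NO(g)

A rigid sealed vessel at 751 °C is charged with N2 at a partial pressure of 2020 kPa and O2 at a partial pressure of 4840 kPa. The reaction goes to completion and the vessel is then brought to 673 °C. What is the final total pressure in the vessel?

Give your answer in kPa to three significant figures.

6340 kPa

Because the vessel is rigid and T is held at 751 °C, work the stoichiometry in partial pressures (P_i = n_iRT/V).
P(O2) required for 2020 kPa of N2 = (1/1) × 2020 = 2020 kPa; available 4840 kPa, so N2 is limiting.
P(O2) remaining = 4840 − (1/1) × 2020 = 2820 kPa
P(gaseous products) = (2)/1 × 2020 = 4040 kPa
P_total at 751 °C = 2820 + 4040 = 6860 kPa
Scaling to 673 °C: P = 6860 × 946.15/1024.15 = 6338 kPa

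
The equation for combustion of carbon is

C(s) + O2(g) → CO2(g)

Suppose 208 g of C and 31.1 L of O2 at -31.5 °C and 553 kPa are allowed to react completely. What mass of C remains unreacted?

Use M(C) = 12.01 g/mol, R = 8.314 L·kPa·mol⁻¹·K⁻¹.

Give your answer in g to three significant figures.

105 g

n(C) = 208 / 12.01 = 17.32 mol
n(O2) = PV/RT = (553 × 31.1) / (8.314 × 241.65) = 8.560 mol
For 17.32 mol C, stoichiometry requires (1/1) × 17.32 = 17.32 mol O2; 8.560 mol is available, so O2 is limiting.
n(C) consumed = (1/1) × 8.560 = 8.560 mol; remaining = 17.32 − 8.560 = 8.760 mol
m(C) = 8.760 × 12.01 = 105.2 g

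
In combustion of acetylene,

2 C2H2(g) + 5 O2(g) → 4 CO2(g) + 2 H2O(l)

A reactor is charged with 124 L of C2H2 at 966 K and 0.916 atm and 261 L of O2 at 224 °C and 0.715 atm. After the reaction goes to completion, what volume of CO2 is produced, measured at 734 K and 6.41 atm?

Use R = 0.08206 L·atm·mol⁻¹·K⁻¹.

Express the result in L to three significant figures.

n(C2H2) = PV/RT = (0.916 × 124) / (0.08206 × 966) = 1.433 mol
n(O2) = PV/RT = (0.715 × 261) / (0.08206 × 497.15) = 4.574 mol
For 1.433 mol C2H2, stoichiometry requires (5/2) × 1.433 = 3.583 mol O2; 4.574 mol is available, so C2H2 is limiting.
n(CO2) = (4/2) × 1.433 = 2.866 mol
V(CO2) = nRT/P = 2.866 × 0.08206 × 734 / 6.41 = 26.93 L

26.9 L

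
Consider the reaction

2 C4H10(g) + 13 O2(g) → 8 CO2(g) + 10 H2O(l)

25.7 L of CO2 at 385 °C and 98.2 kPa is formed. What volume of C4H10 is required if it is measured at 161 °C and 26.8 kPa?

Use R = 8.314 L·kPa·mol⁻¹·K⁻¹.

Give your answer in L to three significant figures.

n(CO2) = PV/RT = (98.2 × 25.7) / (8.314 × 658.15) = 0.4612 mol
n(C4H10) = (2/8) × 0.4612 = 0.1153 mol
V = nRT/P = 0.1153 × 8.314 × 434.15 / 26.8 = 15.53 L

15.5 L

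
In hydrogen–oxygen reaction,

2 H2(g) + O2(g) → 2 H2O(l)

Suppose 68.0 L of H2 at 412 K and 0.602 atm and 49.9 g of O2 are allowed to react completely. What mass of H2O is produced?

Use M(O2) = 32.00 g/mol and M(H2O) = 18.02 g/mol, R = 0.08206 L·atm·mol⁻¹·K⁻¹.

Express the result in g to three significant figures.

n(H2) = PV/RT = (0.602 × 68.0) / (0.08206 × 412) = 1.211 mol
n(O2) = 49.9 / 32.00 = 1.559 mol
For 1.211 mol H2, stoichiometry requires (1/2) × 1.211 = 0.6055 mol O2; 1.559 mol is available, so H2 is limiting.
n(H2O) = (2/2) × 1.211 = 1.211 mol
m(H2O) = 1.211 × 18.02 = 21.82 g

21.8 g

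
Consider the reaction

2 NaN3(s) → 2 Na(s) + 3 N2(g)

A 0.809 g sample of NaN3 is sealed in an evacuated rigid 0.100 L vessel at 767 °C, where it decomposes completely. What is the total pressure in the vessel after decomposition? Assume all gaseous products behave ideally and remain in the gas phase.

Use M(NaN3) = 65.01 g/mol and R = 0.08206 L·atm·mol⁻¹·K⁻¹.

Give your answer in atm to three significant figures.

15.9 atm

n(NaN3) = 0.809 / 65.01 = 0.01244 mol
n(gas produced) = (3/2) × 0.01244 = 0.01866 mol
P = nRT/V = 0.01866 × 0.08206 × 1040.15 / 0.100 = 15.93 atm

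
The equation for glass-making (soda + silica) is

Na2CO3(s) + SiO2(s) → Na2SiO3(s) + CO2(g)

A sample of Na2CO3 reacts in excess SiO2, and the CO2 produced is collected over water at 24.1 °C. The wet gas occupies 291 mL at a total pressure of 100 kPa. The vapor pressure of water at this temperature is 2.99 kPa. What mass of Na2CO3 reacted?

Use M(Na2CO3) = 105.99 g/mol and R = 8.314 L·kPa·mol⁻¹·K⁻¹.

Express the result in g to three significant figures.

1.21 g

P(CO2) = 100 − 2.99 = 97.01 kPa
n(CO2) = PV/RT = (97.01 × 0.2910) / (8.314 × 297.25) = 0.01142 mol
n(Na2CO3) = (1/1) × 0.01142 = 0.01142 mol
m(Na2CO3) = 0.01142 × 105.99 = 1.210 g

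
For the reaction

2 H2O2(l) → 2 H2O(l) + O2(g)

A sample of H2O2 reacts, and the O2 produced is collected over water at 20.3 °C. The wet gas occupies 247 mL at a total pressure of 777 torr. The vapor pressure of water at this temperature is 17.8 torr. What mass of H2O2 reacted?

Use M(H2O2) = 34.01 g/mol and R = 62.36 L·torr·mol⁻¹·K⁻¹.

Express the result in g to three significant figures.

0.697 g

P(O2) = 777 − 17.8 = 759.2 torr
n(O2) = PV/RT = (759.2 × 0.2470) / (62.36 × 293.45) = 0.01025 mol
n(H2O2) = (2/1) × 0.01025 = 0.02050 mol
m(H2O2) = 0.02050 × 34.01 = 0.6972 g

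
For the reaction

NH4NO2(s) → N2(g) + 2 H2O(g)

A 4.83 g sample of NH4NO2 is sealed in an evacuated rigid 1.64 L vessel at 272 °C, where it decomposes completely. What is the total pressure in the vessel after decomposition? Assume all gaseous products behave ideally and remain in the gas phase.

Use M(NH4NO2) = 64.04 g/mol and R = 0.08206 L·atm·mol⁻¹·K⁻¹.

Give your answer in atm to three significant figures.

n(NH4NO2) = 4.83 / 64.04 = 0.07542 mol
n(gas produced) = (3/1) × 0.07542 = 0.2263 mol
P = nRT/V = 0.2263 × 0.08206 × 545.15 / 1.64 = 6.173 atm

6.17 atm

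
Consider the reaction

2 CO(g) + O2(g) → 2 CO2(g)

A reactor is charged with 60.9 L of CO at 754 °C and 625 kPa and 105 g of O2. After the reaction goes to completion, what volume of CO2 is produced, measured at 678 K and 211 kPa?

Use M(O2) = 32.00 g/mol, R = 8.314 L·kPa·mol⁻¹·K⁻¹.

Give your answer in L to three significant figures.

119 L

n(CO) = PV/RT = (625 × 60.9) / (8.314 × 1027.15) = 4.457 mol
n(O2) = 105 / 32.00 = 3.281 mol
For 4.457 mol CO, stoichiometry requires (1/2) × 4.457 = 2.228 mol O2; 3.281 mol is available, so CO is limiting.
n(CO2) = (2/2) × 4.457 = 4.457 mol
V(CO2) = nRT/P = 4.457 × 8.314 × 678 / 211 = 119.1 L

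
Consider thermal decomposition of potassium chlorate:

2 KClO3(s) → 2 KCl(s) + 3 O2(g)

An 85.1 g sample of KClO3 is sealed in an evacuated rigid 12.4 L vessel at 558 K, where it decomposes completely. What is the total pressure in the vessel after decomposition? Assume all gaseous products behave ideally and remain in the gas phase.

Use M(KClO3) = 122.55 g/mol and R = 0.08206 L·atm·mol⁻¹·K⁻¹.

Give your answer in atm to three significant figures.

n(KClO3) = 85.1 / 122.55 = 0.6944 mol
n(gas produced) = (3/2) × 0.6944 = 1.042 mol
P = nRT/V = 1.042 × 0.08206 × 558 / 12.4 = 3.848 atm

3.85 atm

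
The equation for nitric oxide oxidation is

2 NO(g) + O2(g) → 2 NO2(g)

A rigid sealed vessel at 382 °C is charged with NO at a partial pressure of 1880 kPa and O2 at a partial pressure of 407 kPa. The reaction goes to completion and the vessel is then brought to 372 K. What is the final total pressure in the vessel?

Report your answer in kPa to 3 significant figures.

At constant V, partial pressures at 382 °C are proportional to moles, so apply stoichiometry directly to pressures.
P(O2) required for 1880 kPa of NO = (1/2) × 1880 = 940.0 kPa; available 407 kPa, so O2 is limiting.
P(NO) remaining = 1880 − (2/1) × 407 = 1066 kPa
P(gaseous products) = (2)/1 × 407 = 814.0 kPa
P_total at 382 °C = 1066 + 814.0 = 1880 kPa
Scaling to 372 K: P = 1880 × 372/655.15 = 1067 kPa

1070 kPa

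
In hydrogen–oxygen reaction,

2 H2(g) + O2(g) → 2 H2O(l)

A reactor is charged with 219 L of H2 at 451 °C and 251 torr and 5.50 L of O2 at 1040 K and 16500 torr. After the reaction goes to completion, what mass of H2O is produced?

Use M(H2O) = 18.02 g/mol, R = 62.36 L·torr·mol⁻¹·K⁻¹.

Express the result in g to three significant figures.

21.9 g

n(H2) = PV/RT = (251 × 219) / (62.36 × 724.15) = 1.217 mol
n(O2) = PV/RT = (16500 × 5.50) / (62.36 × 1040) = 1.399 mol
For 1.217 mol H2, stoichiometry requires (1/2) × 1.217 = 0.6085 mol O2; 1.399 mol is available, so H2 is limiting.
n(H2O) = (2/2) × 1.217 = 1.217 mol
m(H2O) = 1.217 × 18.02 = 21.93 g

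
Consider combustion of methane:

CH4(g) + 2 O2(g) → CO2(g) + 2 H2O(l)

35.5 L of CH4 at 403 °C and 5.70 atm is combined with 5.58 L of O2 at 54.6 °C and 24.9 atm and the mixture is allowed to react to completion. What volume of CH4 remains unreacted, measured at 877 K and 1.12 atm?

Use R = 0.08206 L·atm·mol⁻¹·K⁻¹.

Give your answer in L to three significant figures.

68.4 L

n(CH4) = PV/RT = (5.70 × 35.5) / (0.08206 × 676.15) = 3.647 mol
n(O2) = PV/RT = (24.9 × 5.58) / (0.08206 × 327.75) = 5.166 mol
For 3.647 mol CH4, stoichiometry requires (2/1) × 3.647 = 7.294 mol O2; 5.166 mol is available, so O2 is limiting.
n(CH4) consumed = (1/2) × 5.166 = 2.583 mol; remaining = 3.647 − 2.583 = 1.064 mol
V(CH4) = nRT/P = 1.064 × 0.08206 × 877 / 1.12 = 68.37 L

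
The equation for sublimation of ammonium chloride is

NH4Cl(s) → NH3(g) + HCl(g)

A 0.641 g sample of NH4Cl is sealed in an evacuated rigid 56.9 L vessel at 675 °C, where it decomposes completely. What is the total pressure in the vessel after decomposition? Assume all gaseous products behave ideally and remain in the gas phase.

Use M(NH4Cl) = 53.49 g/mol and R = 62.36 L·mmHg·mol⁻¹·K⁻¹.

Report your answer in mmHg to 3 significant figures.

24.9 mmHg

n(NH4Cl) = 0.641 / 53.49 = 0.01198 mol
n(gas produced) = (2/1) × 0.01198 = 0.02396 mol
P = nRT/V = 0.02396 × 62.36 × 948.15 / 56.9 = 24.90 mmHg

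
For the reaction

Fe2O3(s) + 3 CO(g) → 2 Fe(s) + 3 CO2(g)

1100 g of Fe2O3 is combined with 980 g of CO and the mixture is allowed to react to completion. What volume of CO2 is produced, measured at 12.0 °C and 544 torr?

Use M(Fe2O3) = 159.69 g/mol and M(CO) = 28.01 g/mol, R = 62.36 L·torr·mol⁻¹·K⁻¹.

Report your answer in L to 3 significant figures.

n(Fe2O3) = 1100 / 159.69 = 6.888 mol
n(CO) = 980 / 28.01 = 34.99 mol
For 6.888 mol Fe2O3, stoichiometry requires (3/1) × 6.888 = 20.66 mol CO; 34.99 mol is available, so Fe2O3 is limiting.
n(CO2) = (3/1) × 6.888 = 20.66 mol
V(CO2) = nRT/P = 20.66 × 62.36 × 285.15 / 544 = 675.3 L

675 L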